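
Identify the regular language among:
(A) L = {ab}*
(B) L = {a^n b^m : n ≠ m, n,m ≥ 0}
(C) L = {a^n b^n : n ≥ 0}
(A) {ab}*

(A) L = {ab}* is regular.

This can be recognized by a finite automaton (DFA/NFA).
Regular expressions like {ab}* define regular languages.

The other choices are not regular:
- {a^n b^m : n ≠ m, n,m ≥ 0}: After pumping a's, we can make n = m
- {a^n b^n : n ≥ 0}: After pumping, the number of a's and b's become unequal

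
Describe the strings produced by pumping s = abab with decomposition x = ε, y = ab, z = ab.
{xy^i z : i ≥ 0} = {(ab)^(i+1) : i ≥ 0} = {ab, abab, ababab, ...}

With x = ε, y = ab, z = ab: Pumping 'ab' gives strings of alternating a's and b's.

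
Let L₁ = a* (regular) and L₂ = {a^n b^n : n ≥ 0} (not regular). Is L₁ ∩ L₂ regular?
Yes — L₁ ∩ L₂ is regular.

A string of a* contains no b's, and the only string of {a^n b^n} with no b's is ε (n = 0). So L₁ ∩ L₂ = {ε}, a finite language, which is regular.

Note that the bare facts "L₁ regular, L₂ non-regular" do not settle the question by themselves: the closure of regular languages under ∪, ∩, complement and difference applies only when BOTH operands are regular. With a non-regular operand the result can come out regular or non-regular depending on the specific languages, so one has to work out L₁ ∩ L₂ for this particular pair, as above.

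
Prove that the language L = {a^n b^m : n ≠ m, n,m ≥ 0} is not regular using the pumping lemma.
Assume for contradiction that L is regular, and let p ≥ 1 be the pumping length given by the pumping lemma.
Choose s = a^p b^(p + p!). Then s ∈ L because p ≠ p + p! (as p! ≥ 1), and |s| ≥ p.
By the pumping lemma, s = xyz for some x, y, z with |xy| ≤ p, |y| ≥ 1, and xy^i z ∈ L for every i ≥ 0.
Since |xy| ≤ p and the first p symbols of s are all a's, y = a^k for some k with 1 ≤ k ≤ p.
For every i ≥ 0, xy^i z = a^(p + (i − 1)k) b^(p + p!).

Because 1 ≤ k ≤ p, k divides p!. Let t = p!/k (a positive integer) and take i = t + 1.
Then the number of a's is p + tk = p + p!, which equals the number of b's.
So xy^(t+1) z = a^(p + p!) b^(p + p!) has equally many a's and b's and is NOT in L.

This contradicts the pumping lemma, which requires xy^i z ∈ L for all i ≥ 0.
Hence L = {a^n b^m : n ≠ m, n,m ≥ 0} is not regular. ∎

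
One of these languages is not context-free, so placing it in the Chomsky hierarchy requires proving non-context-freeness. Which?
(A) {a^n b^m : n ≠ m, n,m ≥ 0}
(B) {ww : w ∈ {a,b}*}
(B) {ww : w ∈ {a,b}*}

(B) {ww : w ∈ {a,b}*} requires the CFL pumping lemma.

- {a^n b^m : n ≠ m, n,m ≥ 0} is context-free (but not regular)
  • Can be shown non-regular with the regular pumping lemma
  • After pumping a's, we can make n = m

- {ww : w ∈ {a,b}*} is NOT context-free
  • Requires the CFL pumping lemma to prove
  • Even a PDA cannot compare two arbitrary halves symbol by symbol; CFL pumping on a^p b^p a^p b^p fails

The CFL pumping lemma is "stronger" in that it can prove non-membership
in the larger class of context-free languages.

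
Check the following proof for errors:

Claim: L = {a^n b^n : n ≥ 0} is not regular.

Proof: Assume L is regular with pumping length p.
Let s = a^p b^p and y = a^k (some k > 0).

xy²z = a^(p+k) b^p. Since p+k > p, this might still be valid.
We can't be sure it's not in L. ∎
The proof is INCORRECT.

Error: The conclusion is wrong.
xy²z = a^(p+k) b^p is definitely NOT in L because the number of a's (p+k) ≠ number of b's (p).
The proof incorrectly doubts what is actually a valid contradiction.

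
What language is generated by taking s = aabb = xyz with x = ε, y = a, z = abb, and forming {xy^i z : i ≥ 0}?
{xy^i z : i ≥ 0} = {a^(i+1) b^2 : i ≥ 0} = {abb, aabb, aaabb, ...}

With x = ε, y = a, z = abb: Starting with aabb and pumping the first 'a' (z = abb keeps the second 'a'), we get strings with i+1 a's followed by 2 b's for i = 0, 1, 2, ...; note bb is not produced because z always contributes one a.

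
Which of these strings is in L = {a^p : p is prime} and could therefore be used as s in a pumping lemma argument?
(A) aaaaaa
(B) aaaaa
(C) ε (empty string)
(B) aaaaa

The pumping lemma is applied to a string s that lies in L, so first check membership of each option:
- (A) aaaaaa has length 6 = 2 × 3, which is not prime, so it is not in L ✗
- (B) aaaaa has length 5, which is prime, so it is in L ✓
- (C) ε has length 0, which is not prime, so it is not in L ✗

Only (B) aaaaa is in L, so it is the only candidate that could play the role of s.
(In a complete proof one picks s in terms of the pumping length p so that |s| ≥ p is guaranteed; a fixed string like aaaaa illustrates the shape of such an s.)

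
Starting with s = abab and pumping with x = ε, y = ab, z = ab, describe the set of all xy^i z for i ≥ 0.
{xy^i z : i ≥ 0} = {(ab)^(i+1) : i ≥ 0} = {ab, abab, ababab, ...}

With x = ε, y = ab, z = ab: Pumping 'ab' gives strings of alternating a's and b's.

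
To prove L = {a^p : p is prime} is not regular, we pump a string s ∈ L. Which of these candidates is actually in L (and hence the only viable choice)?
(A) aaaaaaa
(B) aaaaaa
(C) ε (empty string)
(A) aaaaaaa

The pumping lemma is applied to a string s that lies in L, so first check membership of each option:
- (A) aaaaaaa has length 7, which is prime, so it is in L ✓
- (B) aaaaaa has length 6 = 2 × 3, which is not prime, so it is not in L ✗
- (C) ε has length 0, which is not prime, so it is not in L ✗

Only (A) aaaaaaa is in L, so it is the only candidate that could play the role of s.
(In a complete proof one picks s in terms of the pumping length p so that |s| ≥ p is guaranteed; a fixed string like aaaaaaa illustrates the shape of such an s.)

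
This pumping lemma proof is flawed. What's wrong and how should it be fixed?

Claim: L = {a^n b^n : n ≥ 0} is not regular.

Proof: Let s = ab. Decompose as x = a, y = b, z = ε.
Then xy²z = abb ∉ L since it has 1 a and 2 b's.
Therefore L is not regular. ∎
Error: The string s = ab might be shorter than the pumping length p.

Correction: Choose s = a^p b^p to ensure |s| ≥ p. Also, the decomposition is wrong: with |xy| ≤ p, y cannot include b's when s starts with p a's.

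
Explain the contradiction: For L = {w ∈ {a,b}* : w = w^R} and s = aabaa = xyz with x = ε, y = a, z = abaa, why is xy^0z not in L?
xy⁰z = abaa ∉ L

Pumping with i = 0 replaces y = a by y⁰ = ε:
- Original: s = xyz = aabaa; aabaa reversed is aabaa, the same string, so it is a palindrome and is in L
- Pumped: xy⁰z = ε · ε · abaa = abaa
- abaa reversed is aaba ≠ abaa, so it is not a palindrome and is not in L

The pumping lemma would require xy⁰z ∈ L, so this decomposition yields a contradiction.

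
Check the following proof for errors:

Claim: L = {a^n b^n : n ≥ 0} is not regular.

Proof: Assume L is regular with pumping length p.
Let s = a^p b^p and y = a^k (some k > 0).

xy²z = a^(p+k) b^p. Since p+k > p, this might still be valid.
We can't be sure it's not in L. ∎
The proof is INCORRECT.

Error: The conclusion is wrong.
xy²z = a^(p+k) b^p is definitely NOT in L because the number of a's (p+k) ≠ number of b's (p).
The proof incorrectly doubts what is actually a valid contradiction.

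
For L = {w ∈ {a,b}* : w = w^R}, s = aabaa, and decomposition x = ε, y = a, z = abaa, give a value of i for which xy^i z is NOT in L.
i = 2

xy²z = ε · aa · abaa = aaabaa; aaabaa reversed is aabaaa ≠ aaabaa, so it is not a palindrome and is not in L.
(Other choices also work, e.g. i = 0, 3; only i = 1 is guaranteed to stay in L since xy¹z = s.)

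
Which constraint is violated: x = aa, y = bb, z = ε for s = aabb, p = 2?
Violated: |xy| ≤ p

The decomposition x = aa, y = bb, z = ε for s = aabb with p = 2
violates the constraint: |xy| ≤ p

|xy| = |aabb| = 4 > 2 = p. The decomposition puts too many characters in xy.

Pumping lemma constraints:
1. xyz = s (decomposition is valid)
2. |xy| ≤ p
3. |y| > 0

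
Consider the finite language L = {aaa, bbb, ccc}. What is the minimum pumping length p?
p = 4

For a finite language L, the pumping lemma holds vacuously if p > max|s| for s ∈ L.

The longest string in L = {aaa, bbb, ccc} has length 3.
If p = 4, then no string s ∈ L has |s| ≥ p, so the condition is vacuously true.

The minimum pumping length is p = 4.

Why no smaller p works: for any p ≤ 3, the longest string s ∈ L has |s| = 3 ≥ p, so it would
have to be pumpable; but pumping up (i = 2, 3, ...) produces ever longer strings, which cannot all lie in the
finite language L. So the pumping property fails for every p ≤ 3.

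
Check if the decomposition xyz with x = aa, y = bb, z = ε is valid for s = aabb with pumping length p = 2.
Violated: |xy| ≤ p

The decomposition x = aa, y = bb, z = ε for s = aabb with p = 2
violates the constraint: |xy| ≤ p

|xy| = |aabb| = 4 > 2 = p. The decomposition puts too many characters in xy.

Pumping lemma constraints:
1. xyz = s (decomposition is valid)
2. |xy| ≤ p
3. |y| > 0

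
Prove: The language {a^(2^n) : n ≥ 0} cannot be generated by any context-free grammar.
Assume for contradiction that L is context-free, and let p ≥ 1 be the pumping length given by the pumping lemma for CFLs.
Choose s = a^(2^p). Then s ∈ L and |s| = 2^p ≥ p.
By the CFL pumping lemma, s = uvxyz for some u, v, x, y, z with |vxy| ≤ p, |vy| ≥ 1, and uv^i xy^i z ∈ L for every i ≥ 0.
All symbols are a's, so only lengths matter: let k = |vy|, with 1 ≤ k ≤ |vxy| ≤ p < 2^p.

Take i = 2: |uv²xy²z| = 2^p + k, and 2^p < 2^p + k < 2^p + 2^p = 2^(p+1).
So the length lies strictly between consecutive powers of two and is not a power of 2; uv²xy²z ∉ L.

This contradicts the CFL pumping lemma, which requires uv^i xy^i z ∈ L for all i ≥ 0.
Hence L = {a^(2^n) : n ≥ 0} is not context-free. ∎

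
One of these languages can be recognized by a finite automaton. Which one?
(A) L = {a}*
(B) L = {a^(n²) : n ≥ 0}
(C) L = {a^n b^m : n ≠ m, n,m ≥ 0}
(A) {a}*

(A) L = {a}* is regular.

This can be recognized by a finite automaton (DFA/NFA).
Regular expressions like {a}* define regular languages.

The other choices are not regular:
- {a^(n²) : n ≥ 0}: After pumping, length is no longer a perfect square
- {a^n b^m : n ≠ m, n,m ≥ 0}: After pumping a's, we can make n = m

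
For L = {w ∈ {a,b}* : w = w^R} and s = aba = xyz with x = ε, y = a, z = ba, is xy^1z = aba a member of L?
Yes

xy¹z = ε · a · ba = aba.
aba reversed is aba, the same string, so it is a palindrome and is in L.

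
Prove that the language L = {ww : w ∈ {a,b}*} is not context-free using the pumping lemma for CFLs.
Assume for contradiction that L is context-free, and let p ≥ 1 be the pumping length given by the pumping lemma for CFLs.
Choose s = a^p b^p a^p b^p. Then s ∈ L (take w = a^p b^p) and |s| = 4p ≥ p.
By the CFL pumping lemma, s = uvxyz for some u, v, x, y, z with |vxy| ≤ p, |vy| ≥ 1, and uv^i xy^i z ∈ L for every i ≥ 0.

Write s as four blocks A₁ B₁ A₂ B₂ with A₁ = A₂ = a^p and B₁ = B₂ = b^p. Since |vxy| ≤ p, the window vxy lies inside at most two adjacent blocks. Take i = 0 and let t = uxz, so |t| = 4p − |vy| with 1 ≤ |vy| ≤ p. If |t| is odd, t ∉ L immediately, so assume |vy| is even (hence |vy| ≥ 2) and |t|/2 = 2p − |vy|/2, which satisfies p ≤ |t|/2 ≤ 2p − 1.

Case 1 (vxy inside A₁B₁): t = a^(p−j) b^(p−l) a^p b^p with j + l = |vy|. The second half of t has length < 2p, so it is a suffix of the trailing a^p b^p and ends in b; the first half is a^(p−j) b^(p−l) a^((j+l)/2), which ends in a because (j+l)/2 ≥ 1. The halves differ, so t ∉ L.

Case 2 (vxy inside B₁A₂, straddling the middle): t = a^p b^(p−j) a^(p−l) b^p with j + l = |vy|. If t = ww, then w is a prefix of t of length ≥ p, so w begins with a^p; and w is a suffix of t of length ≥ p, so w ends with b^p. That forces |w| ≥ 2p, contradicting |w| = |t|/2 ≤ 2p − 1. So t ∉ L.

Case 3 (vxy inside A₂B₂): t = a^p b^p a^(p−j) b^(p−l) with j + l = |vy|. The first half of t is a prefix of a^p b^p, so it begins with a; the second half is b^((j+l)/2) a^(p−j) b^(p−l), which begins with b. The halves differ, so t ∉ L.

In every case uv⁰xy⁰z = uxz ∉ L.

This contradicts the CFL pumping lemma, which requires uv^i xy^i z ∈ L for all i ≥ 0.
Hence L = {ww : w ∈ {a,b}*} is not context-free. ∎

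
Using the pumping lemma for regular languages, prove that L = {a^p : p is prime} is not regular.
Assume for contradiction that L is regular, and let p ≥ 1 be the pumping length given by the pumping lemma.
Choose a prime q with q ≥ p (one exists because there are infinitely many primes) and let s = a^q. Then s ∈ L and |s| = q ≥ p.
By the pumping lemma, s = xyz for some x, y, z with |xy| ≤ p, |y| ≥ 1, and xy^i z ∈ L for every i ≥ 0.
Here y = a^k for some k with 1 ≤ k ≤ p, and xy^i z = a^(q + (i − 1)k) for every i ≥ 0.

Take i = q + 1: |xy^(q+1) z| = q + qk = q(k + 1).
Both factors satisfy q ≥ 2 and k + 1 ≥ 2, so q(k + 1) is composite, and xy^(q+1) z ∉ L.

This contradicts the pumping lemma, which requires xy^i z ∈ L for all i ≥ 0.
Hence L = {a^p : p is prime} is not regular. ∎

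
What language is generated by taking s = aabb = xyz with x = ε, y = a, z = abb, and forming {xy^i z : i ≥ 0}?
{xy^i z : i ≥ 0} = {a^(i+1) b^2 : i ≥ 0} = {abb, aabb, aaabb, ...}

With x = ε, y = a, z = abb: Starting with aabb and pumping the first 'a' (z = abb keeps the second 'a'), we get strings with i+1 a's followed by 2 b's for i = 0, 1, 2, ...; note bb is not produced because z always contributes one a.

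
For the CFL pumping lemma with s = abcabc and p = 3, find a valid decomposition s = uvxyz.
u='ab', v='c', x='a', y='b', z='c'

For s = abcabc with pumping length p = 3:

One valid decomposition:
- u = 'ab'
- v = 'c'
- x = 'a'
- y = 'b'
- z = 'c'

Verification:
- uvxyz = 'ab' + 'c' + 'a' + 'b' + 'c' = abcabc ✓
- |vxy| = |'cab'| = 3 ≤ 3 ✓
- |vy| = |'cb'| = 2 > 0 ✓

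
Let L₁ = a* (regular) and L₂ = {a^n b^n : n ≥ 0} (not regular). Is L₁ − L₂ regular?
Yes — L₁ − L₂ is regular.

The only string of a* that lies in {a^n b^n} is ε, so L₁ − L₂ = a* − {ε} = a⁺ = aa*, which is regular.

Note that the bare facts "L₁ regular, L₂ non-regular" do not settle the question by themselves: the closure of regular languages under ∪, ∩, complement and difference applies only when BOTH operands are regular. With a non-regular operand the result can come out regular or non-regular depending on the specific languages, so one has to work out L₁ − L₂ for this particular pair, as above.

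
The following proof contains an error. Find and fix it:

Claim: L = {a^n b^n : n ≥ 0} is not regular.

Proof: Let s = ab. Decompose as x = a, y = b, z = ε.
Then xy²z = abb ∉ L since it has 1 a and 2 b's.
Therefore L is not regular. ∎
Error: The string s = ab might be shorter than the pumping length p.

Correction: Choose s = a^p b^p to ensure |s| ≥ p. Also, the decomposition is wrong: with |xy| ≤ p, y cannot include b's when s starts with p a's.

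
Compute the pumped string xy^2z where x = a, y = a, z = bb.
aaabb

Given x = 'a', y = 'a', z = 'bb' and i = 2:

xy^2z = x + y·y·...·y (2 times) + z
       = 'a' + 'a'^2 + 'bb'
       = 'a' + 'aa' + 'bb'
       = 'aaabb'

The pumped string is 'aaabb' with length 5.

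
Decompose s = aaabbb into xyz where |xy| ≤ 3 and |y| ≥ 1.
x = '', y = 'aaa', z = 'bbb'

For s = aaabbb and p = 3, one valid decomposition is:
- x = '' (length 0)
- y = 'aaa' (length 3)
- z = 'bbb' (length 3)

Verification:
- xyz = '' + 'aaa' + 'bbb' = aaabbb ✓
- |xy| = 3 ≤ 3 ✓
- |y| = 3 > 0 ✓

All pumping lemma constraints are satisfied.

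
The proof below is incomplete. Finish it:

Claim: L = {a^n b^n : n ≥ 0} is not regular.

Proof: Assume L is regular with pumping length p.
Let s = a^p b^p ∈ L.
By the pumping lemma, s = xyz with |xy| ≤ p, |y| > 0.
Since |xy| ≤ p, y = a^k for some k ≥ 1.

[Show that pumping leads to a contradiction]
Consider xy²z = a^(p+k) b^p.

Since k ≥ 1, we have p + k > p.
So xy²z has more a's than b's: (p+k) a's vs p b's.
This means xy²z ∉ L because a^n b^n requires equal counts.

This contradicts the pumping lemma which states xy²z ∈ L.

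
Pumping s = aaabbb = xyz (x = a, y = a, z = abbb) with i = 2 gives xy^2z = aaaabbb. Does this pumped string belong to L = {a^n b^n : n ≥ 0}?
No

xy²z = a · aa · abbb = aaaabbb.
aaaabbb has 4 a's and 3 b's; 4 ≠ 3, so it is not in L.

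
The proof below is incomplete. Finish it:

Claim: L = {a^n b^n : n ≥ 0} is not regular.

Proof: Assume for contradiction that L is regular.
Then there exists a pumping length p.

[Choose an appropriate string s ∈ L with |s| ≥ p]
s = a^p b^p

This string is in L (has equal a's and b's) and has length 2p ≥ p.
Any decomposition xyz with |xy| ≤ p means y consists only of a's,
so pumping will unbalance the counts.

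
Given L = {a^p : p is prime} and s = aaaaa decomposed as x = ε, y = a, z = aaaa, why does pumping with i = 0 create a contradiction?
xy⁰z = aaaa ∉ L

Pumping with i = 0 replaces y = a by y⁰ = ε:
- Original: s = xyz = aaaaa; aaaaa has length 5, which is prime, so it is in L
- Pumped: xy⁰z = ε · ε · aaaa = aaaa
- aaaa has length 4 = 2 × 2, which is not prime, so it is not in L

The pumping lemma would require xy⁰z ∈ L, so this decomposition yields a contradiction.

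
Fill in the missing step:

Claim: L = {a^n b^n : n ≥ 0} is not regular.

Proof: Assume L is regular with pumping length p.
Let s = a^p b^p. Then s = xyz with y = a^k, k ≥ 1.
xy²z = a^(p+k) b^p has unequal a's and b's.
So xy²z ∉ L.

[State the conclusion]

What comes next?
This contradicts the pumping lemma for regular languages,
which guarantees xy^i z ∈ L for all i ≥ 0.

Since our assumption that L is regular leads to a contradiction,
we conclude that L = {a^n b^n : n ≥ 0} is NOT regular. ∎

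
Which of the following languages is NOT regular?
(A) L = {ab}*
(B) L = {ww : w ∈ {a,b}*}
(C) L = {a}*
(B) {ww : w ∈ {a,b}*}

(B) L = {ww : w ∈ {a,b}*} is NOT regular.

The pumping lemma can be used to prove this:
After pumping, the two halves no longer match

The other languages are regular because they can be recognized by finite automata.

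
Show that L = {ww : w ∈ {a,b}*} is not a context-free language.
Assume for contradiction that L is context-free, and let p ≥ 1 be the pumping length given by the pumping lemma for CFLs.
Choose s = a^p b^p a^p b^p. Then s ∈ L (take w = a^p b^p) and |s| = 4p ≥ p.
By the CFL pumping lemma, s = uvxyz for some u, v, x, y, z with |vxy| ≤ p, |vy| ≥ 1, and uv^i xy^i z ∈ L for every i ≥ 0.

Write s as four blocks A₁ B₁ A₂ B₂ with A₁ = A₂ = a^p and B₁ = B₂ = b^p. Since |vxy| ≤ p, the window vxy lies inside at most two adjacent blocks. Take i = 0 and let t = uxz, so |t| = 4p − |vy| with 1 ≤ |vy| ≤ p. If |t| is odd, t ∉ L immediately, so assume |vy| is even (hence |vy| ≥ 2) and |t|/2 = 2p − |vy|/2, which satisfies p ≤ |t|/2 ≤ 2p − 1.

Case 1 (vxy inside A₁B₁): t = a^(p−j) b^(p−l) a^p b^p with j + l = |vy|. The second half of t has length < 2p, so it is a suffix of the trailing a^p b^p and ends in b; the first half is a^(p−j) b^(p−l) a^((j+l)/2), which ends in a because (j+l)/2 ≥ 1. The halves differ, so t ∉ L.

Case 2 (vxy inside B₁A₂, straddling the middle): t = a^p b^(p−j) a^(p−l) b^p with j + l = |vy|. If t = ww, then w is a prefix of t of length ≥ p, so w begins with a^p; and w is a suffix of t of length ≥ p, so w ends with b^p. That forces |w| ≥ 2p, contradicting |w| = |t|/2 ≤ 2p − 1. So t ∉ L.

Case 3 (vxy inside A₂B₂): t = a^p b^p a^(p−j) b^(p−l) with j + l = |vy|. The first half of t is a prefix of a^p b^p, so it begins with a; the second half is b^((j+l)/2) a^(p−j) b^(p−l), which begins with b. The halves differ, so t ∉ L.

In every case uv⁰xy⁰z = uxz ∉ L.

This contradicts the CFL pumping lemma, which requires uv^i xy^i z ∈ L for all i ≥ 0.
Hence L = {ww : w ∈ {a,b}*} is not context-free. ∎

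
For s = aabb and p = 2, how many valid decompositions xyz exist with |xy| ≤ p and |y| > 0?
3

For s = 'aabb' with pumping length p = 2:

Constraints: |xy| ≤ 2, |y| > 0

Valid decompositions (|xy| ≤ p, |y| ≥ 1):
  • x='', y='a', z='abb'
  • x='a', y='a', z='bb'
  • x='', y='aa', z='bb'

Total count: 3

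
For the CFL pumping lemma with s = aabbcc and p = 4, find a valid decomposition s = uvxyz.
u='a', v='a', x='bb', y='c', z='c'

For s = aabbcc with pumping length p = 4:

One valid decomposition:
- u = 'a'
- v = 'a'
- x = 'bb'
- y = 'c'
- z = 'c'

Verification:
- uvxyz = 'a' + 'a' + 'bb' + 'c' + 'c' = aabbcc ✓
- |vxy| = |'abbc'| = 4 ≤ 4 ✓
- |vy| = |'ac'| = 2 > 0 ✓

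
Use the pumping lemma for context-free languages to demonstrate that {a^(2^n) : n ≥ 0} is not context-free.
Assume for contradiction that L is context-free, and let p ≥ 1 be the pumping length given by the pumping lemma for CFLs.
Choose s = a^(2^p). Then s ∈ L and |s| = 2^p ≥ p.
By the CFL pumping lemma, s = uvxyz for some u, v, x, y, z with |vxy| ≤ p, |vy| ≥ 1, and uv^i xy^i z ∈ L for every i ≥ 0.
All symbols are a's, so only lengths matter: let k = |vy|, with 1 ≤ k ≤ |vxy| ≤ p < 2^p.

Take i = 2: |uv²xy²z| = 2^p + k, and 2^p < 2^p + k < 2^p + 2^p = 2^(p+1).
So the length lies strictly between consecutive powers of two and is not a power of 2; uv²xy²z ∉ L.

This contradicts the CFL pumping lemma, which requires uv^i xy^i z ∈ L for all i ≥ 0.
Hence L = {a^(2^n) : n ≥ 0} is not context-free. ∎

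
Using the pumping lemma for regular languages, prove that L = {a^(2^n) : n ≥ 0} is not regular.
Assume for contradiction that L is regular, and let p ≥ 1 be the pumping length given by the pumping lemma.
Choose s = a^(2^p). Then s ∈ L and |s| = 2^p ≥ p.
By the pumping lemma, s = xyz for some x, y, z with |xy| ≤ p, |y| ≥ 1, and xy^i z ∈ L for every i ≥ 0.
Here y = a^k for some k with 1 ≤ k ≤ |xy| ≤ p, and p < 2^p.

Take i = 2: |xy²z| = 2^p + k.
Now 2^p < 2^p + k ≤ 2^p + p < 2^p + 2^p = 2^(p+1).
So |xy²z| lies strictly between the consecutive powers of two 2^p and 2^(p+1), hence is not a power of 2, and xy²z ∉ L.

This contradicts the pumping lemma, which requires xy^i z ∈ L for all i ≥ 0.
Hence L = {a^(2^n) : n ≥ 0} is not regular. ∎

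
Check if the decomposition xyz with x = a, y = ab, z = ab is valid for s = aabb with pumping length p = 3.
Violated: xyz = s

The decomposition x = a, y = ab, z = ab for s = aabb with p = 3
violates the constraint: xyz = s

xyz = 'a' + 'ab' + 'ab' = 'aabab' ≠ 'aabb' = s. The decomposition doesn't reconstruct s.

Pumping lemma constraints:
1. xyz = s (decomposition is valid)
2. |xy| ≤ p
3. |y| > 0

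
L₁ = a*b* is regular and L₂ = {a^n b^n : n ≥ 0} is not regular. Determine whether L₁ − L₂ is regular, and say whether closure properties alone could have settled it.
No — L₁ − L₂ is not regular.

a*b* − {a^n b^n} = {a^n b^m : n ≠ m}. If this were regular, then its complement intersected with a*b*, namely {a^n b^n : n ≥ 0}, would be regular too (closure under complement and intersection) — contradiction. So L₁ − L₂ is not regular.

Note that the bare facts "L₁ regular, L₂ non-regular" do not settle the question by themselves: the closure of regular languages under ∪, ∩, complement and difference applies only when BOTH operands are regular. With a non-regular operand the result can come out regular or non-regular depending on the specific languages, so one has to work out L₁ − L₂ for this particular pair, as above.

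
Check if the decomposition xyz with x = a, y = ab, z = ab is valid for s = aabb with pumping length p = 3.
Violated: xyz = s

The decomposition x = a, y = ab, z = ab for s = aabb with p = 3
violates the constraint: xyz = s

xyz = 'a' + 'ab' + 'ab' = 'aabab' ≠ 'aabb' = s. The decomposition doesn't reconstruct s.

Pumping lemma constraints:
1. xyz = s (decomposition is valid)
2. |xy| ≤ p
3. |y| > 0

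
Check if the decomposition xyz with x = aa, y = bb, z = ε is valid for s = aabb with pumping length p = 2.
Violated: |xy| ≤ p

The decomposition x = aa, y = bb, z = ε for s = aabb with p = 2
violates the constraint: |xy| ≤ p

|xy| = |aabb| = 4 > 2 = p. The decomposition puts too many characters in xy.

Pumping lemma constraints:
1. xyz = s (decomposition is valid)
2. |xy| ≤ p
3. |y| > 0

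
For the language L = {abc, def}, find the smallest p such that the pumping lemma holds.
p = 4

For a finite language L, the pumping lemma holds vacuously if p > max|s| for s ∈ L.

The longest string in L = {abc, def} has length 3.
If p = 4, then no string s ∈ L has |s| ≥ p, so the condition is vacuously true.

The minimum pumping length is p = 4.

Why no smaller p works: for any p ≤ 3, the longest string s ∈ L has |s| = 3 ≥ p, so it would
have to be pumpable; but pumping up (i = 2, 3, ...) produces ever longer strings, which cannot all lie in the
finite language L. So the pumping property fails for every p ≤ 3.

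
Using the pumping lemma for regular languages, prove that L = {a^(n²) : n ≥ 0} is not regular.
Assume for contradiction that L is regular, and let p ≥ 1 be the pumping length given by the pumping lemma.
Choose s = a^(p²). Then s ∈ L and |s| = p² ≥ p.
By the pumping lemma, s = xyz for some x, y, z with |xy| ≤ p, |y| ≥ 1, and xy^i z ∈ L for every i ≥ 0.
Here y = a^k for some k with 1 ≤ k ≤ |xy| ≤ p.

Take i = 2: |xy²z| = p² + k.
Now p² < p² + k ≤ p² + p < p² + 2p + 1 = (p + 1)².
So |xy²z| lies strictly between the consecutive squares p² and (p + 1)², hence is not a perfect square, and xy²z ∉ L.

This contradicts the pumping lemma, which requires xy^i z ∈ L for all i ≥ 0.
Hence L = {a^(n²) : n ≥ 0} is not regular. ∎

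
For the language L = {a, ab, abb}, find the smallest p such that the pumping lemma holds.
p = 4

For a finite language L, the pumping lemma holds vacuously if p > max|s| for s ∈ L.

The longest string in L = {a, ab, abb} has length 3.
If p = 4, then no string s ∈ L has |s| ≥ p, so the condition is vacuously true.

The minimum pumping length is p = 4.

Why no smaller p works: for any p ≤ 3, the longest string s ∈ L has |s| = 3 ≥ p, so it would
have to be pumpable; but pumping up (i = 2, 3, ...) produces ever longer strings, which cannot all lie in the
finite language L. So the pumping property fails for every p ≤ 3.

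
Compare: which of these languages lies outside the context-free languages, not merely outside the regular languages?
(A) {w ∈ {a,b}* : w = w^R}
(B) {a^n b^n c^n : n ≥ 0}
(B) {a^n b^n c^n : n ≥ 0}

(B) {a^n b^n c^n : n ≥ 0} requires the CFL pumping lemma.

- {w ∈ {a,b}* : w = w^R} is context-free (but not regular)
  • Can be shown non-regular with the regular pumping lemma
  • After pumping, the string is no longer symmetric

- {a^n b^n c^n : n ≥ 0} is NOT context-free
  • Requires the CFL pumping lemma to prove
  • Cannot maintain three equal counts simultaneously

The CFL pumping lemma is "stronger" in that it can prove non-membership
in the larger class of context-free languages.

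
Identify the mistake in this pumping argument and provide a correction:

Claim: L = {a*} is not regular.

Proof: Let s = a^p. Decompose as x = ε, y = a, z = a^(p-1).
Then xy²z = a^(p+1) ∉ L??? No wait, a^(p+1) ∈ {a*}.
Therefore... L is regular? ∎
Error: The proof attempts to show a*  is not regular, but a* IS regular!

Correction: a* is a regular language (recognized by a simple DFA with one accepting state and self-loop on 'a'). The pumping lemma can only prove non-regularity, not regularity. For regular languages, pumping always works.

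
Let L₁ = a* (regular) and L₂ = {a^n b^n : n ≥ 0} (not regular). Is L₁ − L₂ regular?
Yes — L₁ − L₂ is regular.

The only string of a* that lies in {a^n b^n} is ε, so L₁ − L₂ = a* − {ε} = a⁺ = aa*, which is regular.

Note that the bare facts "L₁ regular, L₂ non-regular" do not settle the question by themselves: the closure of regular languages under ∪, ∩, complement and difference applies only when BOTH operands are regular. With a non-regular operand the result can come out regular or non-regular depending on the specific languages, so one has to work out L₁ − L₂ for this particular pair, as above.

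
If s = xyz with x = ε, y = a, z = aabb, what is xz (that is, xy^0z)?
aabb

Given x = '', y = 'a', z = 'aabb' and i = 0:

xy^0z = x + y·y·...·y (0 times) + z
       = '' + 'a'^0 + 'aabb'
       = '' + '' + 'aabb'
       = 'aabb'

The pumped string is 'aabb' with length 4.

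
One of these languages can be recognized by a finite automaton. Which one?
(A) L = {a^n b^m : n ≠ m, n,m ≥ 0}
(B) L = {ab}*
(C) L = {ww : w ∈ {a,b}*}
(B) {ab}*

(B) L = {ab}* is regular.

This can be recognized by a finite automaton (DFA/NFA).
Regular expressions like {ab}* define regular languages.

The other choices are not regular:
- {ww : w ∈ {a,b}*}: After pumping, the two halves no longer match
- {a^n b^m : n ≠ m, n,m ≥ 0}: After pumping a's, we can make n = m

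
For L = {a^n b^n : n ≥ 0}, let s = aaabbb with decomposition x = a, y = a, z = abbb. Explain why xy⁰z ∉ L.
xy⁰z = aabbb ∉ L

Pumping with i = 0 replaces y = a by y⁰ = ε:
- Original: s = xyz = aaabbb; aaabbb = a^3 b^3 has equal counts (3 = 3), so it is in L
- Pumped: xy⁰z = a · ε · abbb = aabbb
- aabbb has 2 a's and 3 b's; 2 ≠ 3, so it is not in L

The pumping lemma would require xy⁰z ∈ L, so this decomposition yields a contradiction.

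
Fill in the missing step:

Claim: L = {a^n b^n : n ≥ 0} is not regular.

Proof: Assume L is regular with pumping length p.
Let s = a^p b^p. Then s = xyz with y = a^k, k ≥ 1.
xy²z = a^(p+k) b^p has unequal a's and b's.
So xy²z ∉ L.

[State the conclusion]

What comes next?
This contradicts the pumping lemma for regular languages,
which guarantees xy^i z ∈ L for all i ≥ 0.

Since our assumption that L is regular leads to a contradiction,
we conclude that L = {a^n b^n : n ≥ 0} is NOT regular. ∎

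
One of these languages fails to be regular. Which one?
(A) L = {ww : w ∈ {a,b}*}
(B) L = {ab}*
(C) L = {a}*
(A) {ww : w ∈ {a,b}*}

(A) L = {ww : w ∈ {a,b}*} is NOT regular.

The pumping lemma can be used to prove this:
After pumping, the two halves no longer match

The other languages are regular because they can be recognized by finite automata.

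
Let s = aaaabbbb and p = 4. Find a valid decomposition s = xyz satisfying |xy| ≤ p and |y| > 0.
x = '', y = 'a', z = 'aaabbbb'

For s = aaaabbbb and p = 4, one valid decomposition is:
- x = '' (length 0)
- y = 'a' (length 1)
- z = 'aaabbbb' (length 7)

Verification:
- xyz = '' + 'a' + 'aaabbbb' = aaaabbbb ✓
- |xy| = 1 ≤ 4 ✓
- |y| = 1 > 0 ✓

All pumping lemma constraints are satisfied.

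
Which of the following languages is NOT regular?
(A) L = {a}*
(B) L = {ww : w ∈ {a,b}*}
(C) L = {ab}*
(B) {ww : w ∈ {a,b}*}

(B) L = {ww : w ∈ {a,b}*} is NOT regular.

The pumping lemma can be used to prove this:
After pumping, the two halves no longer match

The other languages are regular because they can be recognized by finite automata.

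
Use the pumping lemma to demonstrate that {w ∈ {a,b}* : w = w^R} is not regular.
Assume for contradiction that L is regular, and let p ≥ 1 be the pumping length given by the pumping lemma.
Choose s = a^p b a^p. Then s ∈ L (it reads the same in both directions) and |s| = 2p + 1 ≥ p.
By the pumping lemma, s = xyz for some x, y, z with |xy| ≤ p, |y| ≥ 1, and xy^i z ∈ L for every i ≥ 0.
Since |xy| ≤ p and the first p symbols of s are all a's, y = a^k for some k with 1 ≤ k ≤ p.

Take i = 0: xy⁰z = a^(p − k) b a^p.
Its reversal is a^p b a^(p − k). These differ because the block of a's before the unique b has length p − k in one and p in the other, and p − k ≠ p since k ≥ 1. So xy⁰z is not a palindrome, i.e. xy⁰z ∉ L.

This contradicts the pumping lemma, which requires xy^i z ∈ L for all i ≥ 0.
Hence L = {w ∈ {a,b}* : w = w^R} is not regular. ∎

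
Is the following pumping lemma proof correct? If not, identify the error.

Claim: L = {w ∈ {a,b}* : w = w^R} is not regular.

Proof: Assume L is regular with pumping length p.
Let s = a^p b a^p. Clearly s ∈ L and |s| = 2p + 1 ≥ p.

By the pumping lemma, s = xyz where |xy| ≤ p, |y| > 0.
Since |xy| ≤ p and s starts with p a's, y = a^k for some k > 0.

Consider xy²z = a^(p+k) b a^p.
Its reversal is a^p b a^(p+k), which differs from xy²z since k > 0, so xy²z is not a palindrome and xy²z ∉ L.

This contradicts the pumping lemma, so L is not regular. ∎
The proof is correct.

This proof is valid because:
1. s = a^p b a^p is in L and is chosen in terms of p, so |s| ≥ p holds for every p
2. The decomposition analysis is correct: |xy| ≤ p forces y to lie inside the leading a's
3. The contradiction is valid: a^(p+k) b a^p has more a's before the b than after it, so it is not a palindrome
4. The conclusion follows logically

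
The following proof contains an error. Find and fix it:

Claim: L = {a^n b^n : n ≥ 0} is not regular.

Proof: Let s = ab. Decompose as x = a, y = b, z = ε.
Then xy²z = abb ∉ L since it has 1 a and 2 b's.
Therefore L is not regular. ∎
Error: The string s = ab might be shorter than the pumping length p.

Correction: Choose s = a^p b^p to ensure |s| ≥ p. Also, the decomposition is wrong: with |xy| ≤ p, y cannot include b's when s starts with p a's.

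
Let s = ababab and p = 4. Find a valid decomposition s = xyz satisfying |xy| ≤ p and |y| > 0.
x = '', y = 'aba', z = 'bab'

For s = ababab and p = 4, one valid decomposition is:
- x = '' (length 0)
- y = 'aba' (length 3)
- z = 'bab' (length 3)

Verification:
- xyz = '' + 'aba' + 'bab' = ababab ✓
- |xy| = 3 ≤ 4 ✓
- |y| = 3 > 0 ✓

All pumping lemma constraints are satisfied.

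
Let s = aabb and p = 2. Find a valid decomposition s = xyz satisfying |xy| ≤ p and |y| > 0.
x = 'a', y = 'a', z = 'bb'

For s = aabb and p = 2, one valid decomposition is:
- x = 'a' (length 1)
- y = 'a' (length 1)
- z = 'bb' (length 2)

Verification:
- xyz = 'a' + 'a' + 'bb' = aabb ✓
- |xy| = 2 ≤ 2 ✓
- |y| = 1 > 0 ✓

All pumping lemma constraints are satisfied.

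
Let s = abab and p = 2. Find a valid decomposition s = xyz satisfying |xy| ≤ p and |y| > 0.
x = '', y = 'a', z = 'bab'

For s = abab and p = 2, one valid decomposition is:
- x = '' (length 0)
- y = 'a' (length 1)
- z = 'bab' (length 3)

Verification:
- xyz = '' + 'a' + 'bab' = abab ✓
- |xy| = 1 ≤ 2 ✓
- |y| = 1 > 0 ✓

All pumping lemma constraints are satisfied.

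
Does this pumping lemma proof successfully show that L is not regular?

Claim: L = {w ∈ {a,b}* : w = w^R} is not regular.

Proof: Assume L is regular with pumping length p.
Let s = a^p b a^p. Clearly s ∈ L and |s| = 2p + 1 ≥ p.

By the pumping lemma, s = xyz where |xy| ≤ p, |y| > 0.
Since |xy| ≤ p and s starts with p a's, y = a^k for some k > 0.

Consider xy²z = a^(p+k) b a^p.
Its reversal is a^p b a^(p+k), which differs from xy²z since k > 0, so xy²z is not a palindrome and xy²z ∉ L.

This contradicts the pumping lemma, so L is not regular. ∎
The proof is correct.

This proof is valid because:
1. s = a^p b a^p is in L and is chosen in terms of p, so |s| ≥ p holds for every p
2. The decomposition analysis is correct: |xy| ≤ p forces y to lie inside the leading a's
3. The contradiction is valid: a^(p+k) b a^p has more a's before the b than after it, so it is not a palindrome
4. The conclusion follows logically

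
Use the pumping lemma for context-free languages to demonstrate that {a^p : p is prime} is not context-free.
Assume for contradiction that L is context-free, and let p ≥ 1 be the pumping length given by the pumping lemma for CFLs.
Choose a prime q with q ≥ p and let s = a^q. Then s ∈ L and |s| = q ≥ p.
By the CFL pumping lemma, s = uvxyz for some u, v, x, y, z with |vxy| ≤ p, |vy| ≥ 1, and uv^i xy^i z ∈ L for every i ≥ 0.
All symbols are a's, so only lengths matter: let k = |vy|, with 1 ≤ k ≤ p. Then |uv^i xy^i z| = q + (i − 1)k.

Take i = q + 1: the length is q + qk = q(k + 1).
Both factors satisfy q ≥ 2 and k + 1 ≥ 2, so q(k + 1) is composite and uv^(q+1) xy^(q+1) z ∉ L.

This contradicts the CFL pumping lemma, which requires uv^i xy^i z ∈ L for all i ≥ 0.
Hence L = {a^p : p is prime} is not context-free. ∎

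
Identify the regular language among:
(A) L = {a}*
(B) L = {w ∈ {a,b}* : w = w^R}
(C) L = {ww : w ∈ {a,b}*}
(A) {a}*

(A) L = {a}* is regular.

This can be recognized by a finite automaton (DFA/NFA).
Regular expressions like {a}* define regular languages.

The other choices are not regular:
- {ww : w ∈ {a,b}*}: After pumping, the two halves no longer match
- {w ∈ {a,b}* : w = w^R}: After pumping, the string is no longer symmetric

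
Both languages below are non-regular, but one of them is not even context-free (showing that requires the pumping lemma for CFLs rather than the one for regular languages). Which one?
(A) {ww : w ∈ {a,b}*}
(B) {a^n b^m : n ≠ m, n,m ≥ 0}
(A) {ww : w ∈ {a,b}*}

(A) {ww : w ∈ {a,b}*} requires the CFL pumping lemma.

- {a^n b^m : n ≠ m, n,m ≥ 0} is context-free (but not regular)
  • Can be shown non-regular with the regular pumping lemma
  • After pumping a's, we can make n = m

- {ww : w ∈ {a,b}*} is NOT context-free
  • Requires the CFL pumping lemma to prove
  • Even a PDA cannot compare two arbitrary halves symbol by symbol; CFL pumping on a^p b^p a^p b^p fails

The CFL pumping lemma is "stronger" in that it can prove non-membership
in the larger class of context-free languages.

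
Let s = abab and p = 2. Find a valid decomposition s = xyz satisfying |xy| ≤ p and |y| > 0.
x = '', y = 'a', z = 'bab'

For s = abab and p = 2, one valid decomposition is:
- x = '' (length 0)
- y = 'a' (length 1)
- z = 'bab' (length 3)

Verification:
- xyz = '' + 'a' + 'bab' = abab ✓
- |xy| = 1 ≤ 2 ✓
- |y| = 1 > 0 ✓

All pumping lemma constraints are satisfied.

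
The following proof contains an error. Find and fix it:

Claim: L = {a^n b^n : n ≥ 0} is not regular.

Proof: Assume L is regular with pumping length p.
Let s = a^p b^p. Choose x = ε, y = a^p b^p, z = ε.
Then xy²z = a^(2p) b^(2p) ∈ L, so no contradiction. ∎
Error: The decomposition violates |xy| ≤ p. With y = a^p b^p, |xy| = |y| = 2p > p. (The proof also miscomputes xy²z, which would be a^p b^p a^p b^p rather than a^(2p) b^(2p), and it wrongly treats one harmless decomposition as settling the matter — the prover does not get to choose the decomposition.)

Correction: The pumping lemma requires |xy| ≤ p, and the argument must handle every decomposition satisfying |xy| ≤ p, |y| ≥ 1. Since s starts with p a's, any such y consists only of a's, say y = a^k with k ≥ 1. Then xy²z = a^(p+k) b^p has unequal numbers of a's and b's, so xy²z ∉ L — the required contradiction.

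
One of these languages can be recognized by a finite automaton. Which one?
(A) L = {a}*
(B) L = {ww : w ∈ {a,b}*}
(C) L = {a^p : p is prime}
(A) {a}*

(A) L = {a}* is regular.

This can be recognized by a finite automaton (DFA/NFA).
Regular expressions like {a}* define regular languages.

The other choices are not regular:
- {a^p : p is prime}: After pumping, the length becomes composite
- {ww : w ∈ {a,b}*}: After pumping, the two halves no longer match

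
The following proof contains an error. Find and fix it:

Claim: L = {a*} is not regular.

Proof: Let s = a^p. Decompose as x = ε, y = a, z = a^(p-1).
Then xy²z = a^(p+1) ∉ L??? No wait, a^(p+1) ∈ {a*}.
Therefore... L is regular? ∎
Error: The proof attempts to show a*  is not regular, but a* IS regular!

Correction: a* is a regular language (recognized by a simple DFA with one accepting state and self-loop on 'a'). The pumping lemma can only prove non-regularity, not regularity. For regular languages, pumping always works.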